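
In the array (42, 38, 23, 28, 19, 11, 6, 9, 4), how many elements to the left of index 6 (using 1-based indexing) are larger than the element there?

5

The element at index 6 is 11.
Elements before it: 42, 38, 23, 28, 19
Those larger than 11: 42, 38, 23, 28, 19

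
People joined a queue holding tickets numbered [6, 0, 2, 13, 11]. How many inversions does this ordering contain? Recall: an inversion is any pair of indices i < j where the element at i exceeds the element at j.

Count, for each position, how many later elements it exceeds:
6 → 0, 2 → 2
0 → none → 0
2 → none → 0
13 → 11 → 1
11 → none → 0
Sum: 2 + 0 + 0 + 1 + 0 = 3

3 out-of-order pairs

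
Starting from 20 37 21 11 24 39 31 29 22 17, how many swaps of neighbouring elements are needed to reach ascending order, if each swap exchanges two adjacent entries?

The minimum number of adjacent swaps to sort an array equals its inversion count, since every such swap removes exactly one inversion.
Count inversions — for each element, later elements that are smaller:
20: 11, 17 → 2
37: 21, 11, 24, 31, 29, 22, 17 → 7
21: 11, 17 → 2
11: none → 0
24: 22, 17 → 2
39: 31, 29, 22, 17 → 4
31: 29, 22, 17 → 3
29: 22, 17 → 2
22: 17 → 1
17: none → 0
Total inversions: 2 + 7 + 2 + 0 + 2 + 4 + 3 + 2 + 1 + 0 = 23

There are 23 adjacent swaps.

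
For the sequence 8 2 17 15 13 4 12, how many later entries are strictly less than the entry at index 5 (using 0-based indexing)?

The element at index 5 is 4.
Elements after it: 12
None of them are smaller than 4.

0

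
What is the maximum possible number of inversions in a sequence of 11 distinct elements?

A reversed (strictly descending) arrangement makes every pair an inversion, giving C(11, 2) inversions.
C(11, 2) = 11·10/2 = 55

55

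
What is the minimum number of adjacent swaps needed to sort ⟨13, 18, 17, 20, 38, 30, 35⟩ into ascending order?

3

The minimum number of adjacent swaps to sort an array equals its inversion count, since every such swap removes exactly one inversion.
Count inversions — for each element, later elements that are smaller:
13: none → 0
18: 17 → 1
17: none → 0
20: none → 0
38: 30, 35 → 2
30: none → 0
35: none → 0
Total inversions: 0 + 1 + 0 + 0 + 2 + 0 + 0 = 3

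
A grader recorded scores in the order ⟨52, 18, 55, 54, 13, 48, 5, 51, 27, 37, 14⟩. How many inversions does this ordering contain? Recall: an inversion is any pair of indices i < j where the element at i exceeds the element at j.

Count, for each position, how many later elements it exceeds:
52: 8
18: 3
55: 8
54: 7
13: 1
48: 4
5: 0
51: 3
27: 1
37: 1
14: 0
Sum: 8 + 3 + 8 + 7 + 1 + 4 + 0 + 3 + 1 + 1 + 0 = 36

36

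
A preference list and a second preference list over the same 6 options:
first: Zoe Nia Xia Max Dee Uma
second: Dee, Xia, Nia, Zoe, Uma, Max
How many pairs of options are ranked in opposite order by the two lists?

Assign each item its position (1..6) in the first ordering, then rewrite the second ordering as that position sequence:
positions: Zoe→1, Nia→2, Xia→3, Max→4, Dee→5, Uma→6
second ordering as positions: [5, 3, 2, 1, 6, 4]
Discordant pairs = inversions in this position sequence.
5: 3, 2, 1, 4 → 4
3: 2, 1 → 2
2: 1 → 1
1: 0
6: 4 → 1
4: 0
Total: 4 + 2 + 1 + 0 + 1 + 0 = 8

8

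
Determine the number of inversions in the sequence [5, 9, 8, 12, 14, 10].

3 inversions

Sweep left to right; for each value list the smaller values that follow it:
5: 0
9: 1
8: 0
12: 1
14: 1
10: 0
Sum: 0 + 1 + 0 + 1 + 1 + 0 = 3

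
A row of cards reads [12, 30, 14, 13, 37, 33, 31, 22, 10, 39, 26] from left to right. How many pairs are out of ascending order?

23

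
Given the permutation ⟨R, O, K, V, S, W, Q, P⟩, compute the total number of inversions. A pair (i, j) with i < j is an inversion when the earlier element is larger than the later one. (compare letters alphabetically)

13

Count, for each position, how many later elements it exceeds:
R → O, K, Q, P → 4
O → K → 1
K → none → 0
V → S, Q, P → 3
S → Q, P → 2
W → Q, P → 2
Q → P → 1
P → none → 0
Sum: 4 + 1 + 0 + 3 + 2 + 2 + 1 + 0 = 13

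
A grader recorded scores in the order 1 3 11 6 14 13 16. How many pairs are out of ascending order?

Listing every pair i<j with a[i]>a[j] (using 0-based positions):
(2,3): 11 > 6
(4,5): 14 > 13
That's 2 pairs.

There are 2 inversions.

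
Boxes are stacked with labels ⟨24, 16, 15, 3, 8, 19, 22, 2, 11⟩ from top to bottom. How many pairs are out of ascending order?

23 inversions

For each element, count later entries that are smaller:
24 → 16, 15, 3, 8, 19, 22, 2, 11 → 8
16 → 15, 3, 8, 2, 11 → 5
15 → 3, 8, 2, 11 → 4
3 → 2 → 1
8 → 2 → 1
19 → 2, 11 → 2
22 → 2, 11 → 2
2 → none → 0
11 → none → 0
Sum: 8 + 5 + 4 + 1 + 1 + 2 + 2 + 0 + 0 = 23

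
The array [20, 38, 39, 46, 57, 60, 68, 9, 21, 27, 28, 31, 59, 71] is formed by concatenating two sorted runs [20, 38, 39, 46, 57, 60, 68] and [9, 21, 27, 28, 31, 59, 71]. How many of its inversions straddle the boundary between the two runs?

33 split inversions

Count, for every r in R, how many entries of L exceed r:
r = 9: 20, 38, 39, 46, 57, 60, 68 → 7
r = 21: 38, 39, 46, 57, 60, 68 → 6
r = 27: 38, 39, 46, 57, 60, 68 → 6
r = 28: 38, 39, 46, 57, 60, 68 → 6
r = 31: 38, 39, 46, 57, 60, 68 → 6
r = 59: 60, 68 → 2
r = 71: none → 0
Cross-inversions: 7 + 6 + 6 + 6 + 6 + 2 + 0 = 33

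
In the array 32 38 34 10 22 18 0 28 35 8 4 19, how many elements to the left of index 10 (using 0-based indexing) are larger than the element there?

9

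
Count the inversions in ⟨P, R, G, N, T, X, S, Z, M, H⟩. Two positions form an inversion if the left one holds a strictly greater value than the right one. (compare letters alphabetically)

For each element, count later entries that are smaller:
P → G, N, M, H → 4
R → G, N, M, H → 4
G → none → 0
N → M, H → 2
T → S, M, H → 3
X → S, M, H → 3
S → M, H → 2
Z → M, H → 2
M → H → 1
H → none → 0
Sum: 4 + 4 + 0 + 2 + 3 + 3 + 2 + 2 + 1 + 0 = 21

21 inversions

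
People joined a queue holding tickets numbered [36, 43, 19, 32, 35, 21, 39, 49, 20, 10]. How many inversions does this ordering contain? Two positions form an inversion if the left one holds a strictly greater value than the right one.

27

Sweep left to right; for each value list the smaller values that follow it:
36 → 19, 32, 35, 21, 20, 10 → 6
43 → 19, 32, 35, 21, 39, 20, 10 → 7
19 → 10 → 1
32 → 21, 20, 10 → 3
35 → 21, 20, 10 → 3
21 → 20, 10 → 2
39 → 20, 10 → 2
49 → 20, 10 → 2
20 → 10 → 1
10 → none → 0
Sum: 6 + 7 + 1 + 3 + 3 + 2 + 2 + 2 + 1 + 0 = 27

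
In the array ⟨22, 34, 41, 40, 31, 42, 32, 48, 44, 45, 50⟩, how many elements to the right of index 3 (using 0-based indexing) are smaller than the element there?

The element at index 3 is 40.
Elements after it: 31, 42, 32, 48, 44, 45, 50
Those smaller than 40: 31, 32

2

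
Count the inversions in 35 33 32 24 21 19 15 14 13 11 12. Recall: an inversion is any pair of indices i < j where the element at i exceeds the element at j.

There are 54 inversions.

Count, for each position, how many later elements it exceeds:
35 → 33, 32, 24, 21, 19, 15, 14, 13, 11, 12 → 10
33 → 32, 24, 21, 19, 15, 14, 13, 11, 12 → 9
32 → 24, 21, 19, 15, 14, 13, 11, 12 → 8
24 → 21, 19, 15, 14, 13, 11, 12 → 7
21 → 19, 15, 14, 13, 11, 12 → 6
19 → 15, 14, 13, 11, 12 → 5
15 → 14, 13, 11, 12 → 4
14 → 13, 11, 12 → 3
13 → 11, 12 → 2
11 → none → 0
12 → none → 0
Sum: 10 + 9 + 8 + 7 + 6 + 5 + 4 + 3 + 2 + 0 + 0 = 54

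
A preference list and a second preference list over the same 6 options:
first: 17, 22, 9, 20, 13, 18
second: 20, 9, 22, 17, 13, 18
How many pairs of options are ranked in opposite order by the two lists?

6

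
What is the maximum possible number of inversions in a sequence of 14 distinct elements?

91 inversions

The maximum occurs when the array is in strictly decreasing order: every one of the C(14, 2) pairs is inverted.
C(14, 2) = 14·13/2 = 91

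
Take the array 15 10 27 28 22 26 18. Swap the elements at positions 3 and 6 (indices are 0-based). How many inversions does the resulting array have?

4 inversions

Positions 3 and 6 hold 28 and 18; after swapping, the array is [15, 10, 27, 18, 22, 26, 28].
Sweep left to right; for each value list the smaller values that follow it:
15 → 10 → 1
10 → none → 0
27 → 18, 22, 26 → 3
18 → none → 0
22 → none → 0
26 → none → 0
28 → none → 0
Sum: 1 + 0 + 3 + 0 + 0 + 0 + 0 = 4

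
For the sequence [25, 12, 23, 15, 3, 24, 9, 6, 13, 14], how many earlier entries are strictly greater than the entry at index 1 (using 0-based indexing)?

The element at index 1 is 12.
Elements before it: 25
Those larger than 12: 25

1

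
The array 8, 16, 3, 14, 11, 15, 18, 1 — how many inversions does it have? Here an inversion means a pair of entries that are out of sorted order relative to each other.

13

Sweep left to right; for each value list the smaller values that follow it:
8: 2
16: 5
3: 1
14: 2
11: 1
15: 1
18: 1
1: 0
Sum: 2 + 5 + 1 + 2 + 1 + 1 + 1 + 0 = 13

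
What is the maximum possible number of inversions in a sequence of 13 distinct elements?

78

A reversed (strictly descending) arrangement makes every pair an inversion, giving C(13, 2) inversions.
C(13, 2) = 13·12/2 = 78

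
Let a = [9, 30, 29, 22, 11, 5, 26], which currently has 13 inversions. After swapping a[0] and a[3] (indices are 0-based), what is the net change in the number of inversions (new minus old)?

+1

Positions 0 and 3 hold 9 and 22; after swapping, the array is [22, 30, 29, 9, 11, 5, 26].
Count, for each position, how many later elements it exceeds:
22: 3
30: 5
29: 4
9: 1
11: 1
5: 0
26: 0
Sum: 3 + 5 + 4 + 1 + 1 + 0 + 0 = 14
Change: 14 − 13 = +1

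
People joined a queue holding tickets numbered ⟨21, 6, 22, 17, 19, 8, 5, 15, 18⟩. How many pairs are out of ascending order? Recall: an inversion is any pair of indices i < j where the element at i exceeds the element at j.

22

Sweep left to right; for each value list the smaller values that follow it:
21: 7
6: 1
22: 6
17: 3
19: 4
8: 1
5: 0
15: 0
18: 0
Sum: 7 + 1 + 6 + 3 + 4 + 1 + 0 + 0 + 0 = 22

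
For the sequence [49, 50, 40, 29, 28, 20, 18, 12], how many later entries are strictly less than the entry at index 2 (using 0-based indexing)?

5 such elements

The element at index 2 is 40.
Elements after it: 29, 28, 20, 18, 12
Those smaller than 40: 29, 28, 20, 18, 12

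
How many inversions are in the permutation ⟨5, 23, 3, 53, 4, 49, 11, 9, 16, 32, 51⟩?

Sweep left to right; for each value list the smaller values that follow it:
5 → 3, 4 → 2
23 → 3, 4, 11, 9, 16 → 5
3 → none → 0
53 → 4, 49, 11, 9, 16, 32, 51 → 7
4 → none → 0
49 → 11, 9, 16, 32 → 4
11 → 9 → 1
9 → none → 0
16 → none → 0
32 → none → 0
51 → none → 0
Sum: 2 + 5 + 0 + 7 + 0 + 4 + 1 + 0 + 0 + 0 + 0 = 19

19 inversions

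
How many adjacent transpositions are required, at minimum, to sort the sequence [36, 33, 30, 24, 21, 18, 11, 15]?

27

Each adjacent swap fixes exactly one inversion, so the minimum swap count equals the number of inversions.
Count inversions — for each element, later elements that are smaller:
36: 33, 30, 24, 21, 18, 11, 15 → 7
33: 30, 24, 21, 18, 11, 15 → 6
30: 24, 21, 18, 11, 15 → 5
24: 21, 18, 11, 15 → 4
21: 18, 11, 15 → 3
18: 11, 15 → 2
11: none → 0
15: none → 0
Total inversions: 7 + 6 + 5 + 4 + 3 + 2 + 0 + 0 = 27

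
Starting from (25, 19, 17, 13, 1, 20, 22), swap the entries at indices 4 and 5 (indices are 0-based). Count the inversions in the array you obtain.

13

Positions 4 and 5 hold 1 and 20; after swapping, the array is [25, 19, 17, 13, 20, 1, 22].
Sweep left to right; for each value list the smaller values that follow it:
25: 6
19: 3
17: 2
13: 1
20: 1
1: 0
22: 0
Sum: 6 + 3 + 2 + 1 + 1 + 0 + 0 = 13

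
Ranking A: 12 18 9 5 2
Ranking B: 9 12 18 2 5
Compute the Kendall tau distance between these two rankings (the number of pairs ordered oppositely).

Assign each item its position (1..5) in the first ordering, then rewrite the second ordering as that position sequence:
positions: 12→1, 18→2, 9→3, 5→4, 2→5
second ordering as positions: [3, 1, 2, 5, 4]
Discordant pairs = inversions in this position sequence.
3: 1, 2 → 2
1: 0
2: 0
5: 4 → 1
4: 0
Total: 2 + 0 + 0 + 1 + 0 = 3

Discordant pairs: 3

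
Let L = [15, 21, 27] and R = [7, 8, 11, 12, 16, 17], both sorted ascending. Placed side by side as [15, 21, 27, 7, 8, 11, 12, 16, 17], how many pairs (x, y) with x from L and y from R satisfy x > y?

16

Take each right-half value and tally the left-half values above it:
r = 7: 15, 21, 27 → 3
r = 8: 15, 21, 27 → 3
r = 11: 15, 21, 27 → 3
r = 12: 15, 21, 27 → 3
r = 16: 21, 27 → 2
r = 17: 21, 27 → 2
Cross-inversions: 3 + 3 + 3 + 3 + 2 + 2 = 16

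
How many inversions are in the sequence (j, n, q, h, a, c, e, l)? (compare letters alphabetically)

Sweep left to right; for each value list the smaller values that follow it:
j → h, a, c, e → 4
n → h, a, c, e, l → 5
q → h, a, c, e, l → 5
h → a, c, e → 3
a → none → 0
c → none → 0
e → none → 0
l → none → 0
Sum: 4 + 5 + 5 + 3 + 0 + 0 + 0 + 0 = 17

17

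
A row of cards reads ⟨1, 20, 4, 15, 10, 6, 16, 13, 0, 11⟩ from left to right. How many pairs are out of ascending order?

23

Sweep left to right; for each value list the smaller values that follow it:
1: 1
20: 8
4: 1
15: 5
10: 2
6: 1
16: 3
13: 2
0: 0
11: 0
Sum: 1 + 8 + 1 + 5 + 2 + 1 + 3 + 2 + 0 + 0 = 23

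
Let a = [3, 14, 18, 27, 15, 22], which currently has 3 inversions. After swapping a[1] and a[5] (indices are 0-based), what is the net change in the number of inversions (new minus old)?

+5

Positions 1 and 5 hold 14 and 22; after swapping, the array is [3, 22, 18, 27, 15, 14].
For each element, count later entries that are smaller:
3 → none → 0
22 → 18, 15, 14 → 3
18 → 15, 14 → 2
27 → 15, 14 → 2
15 → 14 → 1
14 → none → 0
Sum: 0 + 3 + 2 + 2 + 1 + 0 = 8
Change: 8 − 3 = +5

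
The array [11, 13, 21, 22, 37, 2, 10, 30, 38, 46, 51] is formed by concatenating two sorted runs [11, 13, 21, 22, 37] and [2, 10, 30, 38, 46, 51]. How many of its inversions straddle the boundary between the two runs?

Cross-inversions: 11

Take each right-half value and tally the left-half values above it:
r = 2: 11, 13, 21, 22, 37 → 5
r = 10: 11, 13, 21, 22, 37 → 5
r = 30: 37 → 1
r = 38: none → 0
r = 46: none → 0
r = 51: none → 0
Cross-inversions: 5 + 5 + 1 + 0 + 0 + 0 = 11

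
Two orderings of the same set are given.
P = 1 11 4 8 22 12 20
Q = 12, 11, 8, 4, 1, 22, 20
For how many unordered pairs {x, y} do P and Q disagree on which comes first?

Assign each item its position (1..7) in the first ordering, then rewrite the second ordering as that position sequence:
positions: 1→1, 11→2, 4→3, 8→4, 22→5, 12→6, 20→7
second ordering as positions: [6, 2, 4, 3, 1, 5, 7]
Discordant pairs = inversions in this position sequence.
6: 2, 4, 3, 1, 5 → 5
2: 1 → 1
4: 3, 1 → 2
3: 1 → 1
1: 0
5: 0
7: 0
Total: 5 + 1 + 2 + 1 + 0 + 0 + 0 = 9

9 disagreeing pairs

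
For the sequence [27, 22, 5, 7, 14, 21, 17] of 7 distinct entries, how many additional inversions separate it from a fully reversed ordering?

9 inversions short

Maximum inversions for 7 distinct elements is C(7, 2) = 7·6/2 = 21.
Current inversions — for each element, count later smaller elements:
27: 6
22: 5
5: 0
7: 0
14: 0
21: 1
17: 0
Current total: 6 + 5 + 0 + 0 + 0 + 1 + 0 = 12
Shortfall: 21 − 12 = 9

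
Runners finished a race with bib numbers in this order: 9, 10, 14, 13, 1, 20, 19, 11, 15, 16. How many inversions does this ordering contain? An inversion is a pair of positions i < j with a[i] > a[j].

Count, for each position, how many later elements it exceeds:
9 → 1 → 1
10 → 1 → 1
14 → 13, 1, 11 → 3
13 → 1, 11 → 2
1 → none → 0
20 → 19, 11, 15, 16 → 4
19 → 11, 15, 16 → 3
11 → none → 0
15 → none → 0
16 → none → 0
Sum: 1 + 1 + 3 + 2 + 0 + 4 + 3 + 0 + 0 + 0 = 14

There are 14 inversions.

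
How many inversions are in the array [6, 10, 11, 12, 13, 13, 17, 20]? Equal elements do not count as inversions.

Out-of-order pairs: 0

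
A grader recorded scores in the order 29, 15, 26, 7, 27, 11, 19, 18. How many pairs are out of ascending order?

17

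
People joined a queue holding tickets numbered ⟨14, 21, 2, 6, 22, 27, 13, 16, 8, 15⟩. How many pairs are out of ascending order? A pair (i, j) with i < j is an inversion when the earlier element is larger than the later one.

21

Sweep left to right; for each value list the smaller values that follow it:
14 → 2, 6, 13, 8 → 4
21 → 2, 6, 13, 16, 8, 15 → 6
2 → none → 0
6 → none → 0
22 → 13, 16, 8, 15 → 4
27 → 13, 16, 8, 15 → 4
13 → 8 → 1
16 → 8, 15 → 2
8 → none → 0
15 → none → 0
Sum: 4 + 6 + 0 + 0 + 4 + 4 + 1 + 2 + 0 + 0 = 21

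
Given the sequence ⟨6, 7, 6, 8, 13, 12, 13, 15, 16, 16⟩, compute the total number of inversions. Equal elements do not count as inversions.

Element-by-element contributions:
6 → none → 0
7 → 6 → 1
6 → none → 0
8 → none → 0
13 → 12 → 1
12 → none → 0
13 → none → 0
15 → none → 0
16 → none → 0
16 → none → 0
Sum: 0 + 1 + 0 + 0 + 1 + 0 + 0 + 0 + 0 + 0 = 2

2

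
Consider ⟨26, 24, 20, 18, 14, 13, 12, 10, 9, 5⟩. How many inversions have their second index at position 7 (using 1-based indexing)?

6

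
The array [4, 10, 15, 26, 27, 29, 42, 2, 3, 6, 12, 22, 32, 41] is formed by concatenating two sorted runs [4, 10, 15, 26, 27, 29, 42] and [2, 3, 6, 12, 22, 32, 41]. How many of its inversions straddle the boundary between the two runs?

31

For each element r of the right run, count left-run elements greater than r:
r = 2: 4, 10, 15, 26, 27, 29, 42 → 7
r = 3: 4, 10, 15, 26, 27, 29, 42 → 7
r = 6: 10, 15, 26, 27, 29, 42 → 6
r = 12: 15, 26, 27, 29, 42 → 5
r = 22: 26, 27, 29, 42 → 4
r = 32: 42 → 1
r = 41: 42 → 1
Cross-inversions: 7 + 7 + 6 + 5 + 4 + 1 + 1 = 31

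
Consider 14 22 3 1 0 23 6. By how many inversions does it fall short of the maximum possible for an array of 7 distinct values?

Maximum inversions for 7 distinct elements is C(7, 2) = 7·6/2 = 21.
Current inversions — for each element, count later smaller elements:
14: 4
22: 4
3: 2
1: 1
0: 0
23: 1
6: 0
Current total: 4 + 4 + 2 + 1 + 0 + 1 + 0 = 12
Shortfall: 21 − 12 = 9

9 inversions short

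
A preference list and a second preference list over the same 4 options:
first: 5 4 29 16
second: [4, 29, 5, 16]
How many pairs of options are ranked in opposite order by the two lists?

Assign each item its position (1..4) in the first ordering, then rewrite the second ordering as that position sequence:
positions: 5→1, 4→2, 29→3, 16→4
second ordering as positions: [2, 3, 1, 4]
Discordant pairs = inversions in this position sequence.
2: 1 → 1
3: 1 → 1
1: 0
4: 0
Total: 1 + 1 + 0 + 0 = 2

2 pairs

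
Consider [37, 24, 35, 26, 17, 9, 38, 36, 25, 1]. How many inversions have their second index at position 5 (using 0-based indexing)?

The element at index 5 is 9.
Elements before it: 37, 24, 35, 26, 17
Those larger than 9: 37, 24, 35, 26, 17

5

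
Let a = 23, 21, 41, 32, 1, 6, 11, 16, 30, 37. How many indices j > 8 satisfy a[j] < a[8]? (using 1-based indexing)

0

The element at index 8 is 16.
Elements after it: 30, 37
None of them are smaller than 16.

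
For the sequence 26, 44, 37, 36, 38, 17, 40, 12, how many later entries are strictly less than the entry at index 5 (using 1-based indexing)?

2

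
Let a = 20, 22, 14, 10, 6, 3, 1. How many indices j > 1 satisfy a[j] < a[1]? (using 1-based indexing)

5

The element at index 1 is 20.
Elements after it: 22, 14, 10, 6, 3, 1
Those smaller than 20: 14, 10, 6, 3, 1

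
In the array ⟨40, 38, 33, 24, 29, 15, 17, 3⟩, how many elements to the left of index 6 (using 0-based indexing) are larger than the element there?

5

The element at index 6 is 17.
Elements before it: 40, 38, 33, 24, 29, 15
Those larger than 17: 40, 38, 33, 24, 29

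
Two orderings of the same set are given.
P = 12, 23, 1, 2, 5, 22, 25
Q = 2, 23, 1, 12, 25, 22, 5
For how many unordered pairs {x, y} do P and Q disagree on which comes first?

There are 8 disagreeing pairs.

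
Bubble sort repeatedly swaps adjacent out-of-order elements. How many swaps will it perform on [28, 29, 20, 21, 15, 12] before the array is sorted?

Each adjacent swap fixes exactly one inversion, so the minimum swap count equals the number of inversions.
Count inversions — for each element, later elements that are smaller:
28: 20, 21, 15, 12 → 4
29: 20, 21, 15, 12 → 4
20: 15, 12 → 2
21: 15, 12 → 2
15: 12 → 1
12: none → 0
Total inversions: 4 + 4 + 2 + 2 + 1 + 0 = 13

There are 13 swaps.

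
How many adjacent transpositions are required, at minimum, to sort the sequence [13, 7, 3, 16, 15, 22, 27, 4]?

10 adjacent swaps

Each adjacent swap fixes exactly one inversion, so the minimum swap count equals the number of inversions.
Count inversions — for each element, later elements that are smaller:
13: 7, 3, 4 → 3
7: 3, 4 → 2
3: none → 0
16: 15, 4 → 2
15: 4 → 1
22: 4 → 1
27: 4 → 1
4: none → 0
Total inversions: 3 + 2 + 0 + 2 + 1 + 1 + 1 + 0 = 10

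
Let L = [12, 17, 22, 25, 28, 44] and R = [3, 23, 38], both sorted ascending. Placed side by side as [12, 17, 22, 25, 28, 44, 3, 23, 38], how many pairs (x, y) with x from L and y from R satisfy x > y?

10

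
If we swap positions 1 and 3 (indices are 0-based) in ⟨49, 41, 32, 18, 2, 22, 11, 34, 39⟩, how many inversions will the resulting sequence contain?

19 inversions

Positions 1 and 3 hold 41 and 18; after swapping, the array is [49, 18, 32, 41, 2, 22, 11, 34, 39].
Count, for each position, how many later elements it exceeds:
49 → 18, 32, 41, 2, 22, 11, 34, 39 → 8
18 → 2, 11 → 2
32 → 2, 22, 11 → 3
41 → 2, 22, 11, 34, 39 → 5
2 → none → 0
22 → 11 → 1
11 → none → 0
34 → none → 0
39 → none → 0
Sum: 8 + 2 + 3 + 5 + 0 + 1 + 0 + 0 + 0 = 19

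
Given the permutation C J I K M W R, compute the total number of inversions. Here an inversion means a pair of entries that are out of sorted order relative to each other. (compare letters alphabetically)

2 inversions

Sweep left to right; for each value list the smaller values that follow it:
C: 0
J: 1
I: 0
K: 0
M: 0
W: 1
R: 0
Sum: 0 + 1 + 0 + 0 + 0 + 1 + 0 = 2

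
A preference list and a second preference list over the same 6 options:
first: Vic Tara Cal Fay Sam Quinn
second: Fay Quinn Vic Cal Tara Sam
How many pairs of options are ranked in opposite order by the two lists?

8

Assign each item its position (1..6) in the first ordering, then rewrite the second ordering as that position sequence:
positions: Vic→1, Tara→2, Cal→3, Fay→4, Sam→5, Quinn→6
second ordering as positions: [4, 6, 1, 3, 2, 5]
Discordant pairs = inversions in this position sequence.
4: 1, 3, 2 → 3
6: 1, 3, 2, 5 → 4
1: 0
3: 2 → 1
2: 0
5: 0
Total: 3 + 4 + 0 + 1 + 0 + 0 = 8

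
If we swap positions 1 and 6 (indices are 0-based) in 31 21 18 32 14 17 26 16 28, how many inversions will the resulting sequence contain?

Inversions: 22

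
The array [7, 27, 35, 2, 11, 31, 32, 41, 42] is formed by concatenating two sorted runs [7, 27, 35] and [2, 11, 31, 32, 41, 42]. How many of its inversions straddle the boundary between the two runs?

For each element r of the right run, count left-run elements greater than r:
r = 2: 7, 27, 35 → 3
r = 11: 27, 35 → 2
r = 31: 35 → 1
r = 32: 35 → 1
r = 41: none → 0
r = 42: none → 0
Cross-inversions: 3 + 2 + 1 + 1 + 0 + 0 = 7

7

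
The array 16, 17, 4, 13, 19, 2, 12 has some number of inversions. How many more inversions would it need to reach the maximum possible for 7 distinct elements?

8 inversions short

Maximum inversions for 7 distinct elements is C(7, 2) = 7·6/2 = 21.
Current inversions — for each element, count later smaller elements:
16: 4
17: 4
4: 1
13: 2
19: 2
2: 0
12: 0
Current total: 4 + 4 + 1 + 2 + 2 + 0 + 0 = 13
Shortfall: 21 − 13 = 8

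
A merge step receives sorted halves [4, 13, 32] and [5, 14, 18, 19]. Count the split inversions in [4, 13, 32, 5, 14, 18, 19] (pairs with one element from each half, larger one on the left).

5 split inversions

For each element r of the right run, count left-run elements greater than r:
r = 5: 13, 32 → 2
r = 14: 32 → 1
r = 18: 32 → 1
r = 19: 32 → 1
Cross-inversions: 2 + 1 + 1 + 1 = 5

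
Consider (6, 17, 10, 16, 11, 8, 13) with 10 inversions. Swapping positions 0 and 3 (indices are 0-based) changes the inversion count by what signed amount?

Positions 0 and 3 hold 6 and 16; after swapping, the array is [16, 17, 10, 6, 11, 8, 13].
Count, for each position, how many later elements it exceeds:
16 → 10, 6, 11, 8, 13 → 5
17 → 10, 6, 11, 8, 13 → 5
10 → 6, 8 → 2
6 → none → 0
11 → 8 → 1
8 → none → 0
13 → none → 0
Sum: 5 + 5 + 2 + 0 + 1 + 0 + 0 = 13
Change: 13 − 10 = +3

+3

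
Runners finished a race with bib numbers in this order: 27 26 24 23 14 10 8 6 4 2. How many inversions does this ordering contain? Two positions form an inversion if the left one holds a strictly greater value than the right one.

For each element, count later entries that are smaller:
27: 9
26: 8
24: 7
23: 6
14: 5
10: 4
8: 3
6: 2
4: 1
2: 0
Sum: 9 + 8 + 7 + 6 + 5 + 4 + 3 + 2 + 1 + 0 = 45

45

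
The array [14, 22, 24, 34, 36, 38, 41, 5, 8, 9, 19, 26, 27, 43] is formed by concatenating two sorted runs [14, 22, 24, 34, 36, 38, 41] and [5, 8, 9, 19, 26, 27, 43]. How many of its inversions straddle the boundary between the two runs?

Cross-inversions: 35

Take each right-half value and tally the left-half values above it:
r = 5: 14, 22, 24, 34, 36, 38, 41 → 7
r = 8: 14, 22, 24, 34, 36, 38, 41 → 7
r = 9: 14, 22, 24, 34, 36, 38, 41 → 7
r = 19: 22, 24, 34, 36, 38, 41 → 6
r = 26: 34, 36, 38, 41 → 4
r = 27: 34, 36, 38, 41 → 4
r = 43: none → 0
Cross-inversions: 7 + 7 + 7 + 6 + 4 + 4 + 0 = 35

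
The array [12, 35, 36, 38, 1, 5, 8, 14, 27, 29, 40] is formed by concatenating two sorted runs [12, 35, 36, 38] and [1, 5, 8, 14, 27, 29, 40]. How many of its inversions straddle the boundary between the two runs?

Split inversions: 21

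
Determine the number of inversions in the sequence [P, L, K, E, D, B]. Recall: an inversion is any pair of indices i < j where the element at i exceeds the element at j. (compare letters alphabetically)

Count, for each position, how many later elements it exceeds:
P → L, K, E, D, B → 5
L → K, E, D, B → 4
K → E, D, B → 3
E → D, B → 2
D → B → 1
B → none → 0
Sum: 5 + 4 + 3 + 2 + 1 + 0 = 15

15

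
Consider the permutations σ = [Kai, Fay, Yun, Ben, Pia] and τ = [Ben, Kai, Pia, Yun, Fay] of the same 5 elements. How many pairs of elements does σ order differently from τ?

6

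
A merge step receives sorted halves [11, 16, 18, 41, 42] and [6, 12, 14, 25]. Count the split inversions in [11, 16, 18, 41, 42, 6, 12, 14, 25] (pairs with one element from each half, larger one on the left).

There are 15 cross-inversions.

For each element r of the right run, count left-run elements greater than r:
r = 6: 11, 16, 18, 41, 42 → 5
r = 12: 16, 18, 41, 42 → 4
r = 14: 16, 18, 41, 42 → 4
r = 25: 41, 42 → 2
Cross-inversions: 5 + 4 + 4 + 2 = 15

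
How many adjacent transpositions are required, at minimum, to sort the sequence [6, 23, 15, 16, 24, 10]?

6 swaps

The minimum number of adjacent swaps to sort an array equals its inversion count, since every such swap removes exactly one inversion.
Count inversions — for each element, later elements that are smaller:
6: none → 0
23: 15, 16, 10 → 3
15: 10 → 1
16: 10 → 1
24: 10 → 1
10: none → 0
Total inversions: 0 + 3 + 1 + 1 + 1 + 0 = 6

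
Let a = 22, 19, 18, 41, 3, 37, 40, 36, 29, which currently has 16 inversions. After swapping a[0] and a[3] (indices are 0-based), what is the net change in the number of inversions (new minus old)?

+1

Positions 0 and 3 hold 22 and 41; after swapping, the array is [41, 19, 18, 22, 3, 37, 40, 36, 29].
Count, for each position, how many later elements it exceeds:
41 → 19, 18, 22, 3, 37, 40, 36, 29 → 8
19 → 18, 3 → 2
18 → 3 → 1
22 → 3 → 1
3 → none → 0
37 → 36, 29 → 2
40 → 36, 29 → 2
36 → 29 → 1
29 → none → 0
Sum: 8 + 2 + 1 + 1 + 0 + 2 + 2 + 1 + 0 = 17
Change: 17 − 16 = +1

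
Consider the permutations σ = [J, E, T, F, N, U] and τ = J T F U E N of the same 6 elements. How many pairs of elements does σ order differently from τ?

4 discordant pairs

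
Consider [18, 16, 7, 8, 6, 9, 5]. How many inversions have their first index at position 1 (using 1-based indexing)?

6

The element at index 1 is 18.
Elements after it: 16, 7, 8, 6, 9, 5
Those smaller than 18: 16, 7, 8, 6, 9, 5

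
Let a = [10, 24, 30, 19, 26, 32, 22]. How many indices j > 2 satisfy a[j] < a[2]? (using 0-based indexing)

The element at index 2 is 30.
Elements after it: 19, 26, 32, 22
Those smaller than 30: 19, 26, 22

3 such elements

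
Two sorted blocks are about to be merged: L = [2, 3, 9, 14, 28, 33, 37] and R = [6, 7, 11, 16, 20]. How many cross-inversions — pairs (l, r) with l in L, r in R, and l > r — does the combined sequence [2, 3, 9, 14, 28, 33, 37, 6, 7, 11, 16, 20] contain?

20

Count, for every r in R, how many entries of L exceed r:
r = 6: 9, 14, 28, 33, 37 → 5
r = 7: 9, 14, 28, 33, 37 → 5
r = 11: 14, 28, 33, 37 → 4
r = 16: 28, 33, 37 → 3
r = 20: 28, 33, 37 → 3
Cross-inversions: 5 + 5 + 4 + 3 + 3 = 20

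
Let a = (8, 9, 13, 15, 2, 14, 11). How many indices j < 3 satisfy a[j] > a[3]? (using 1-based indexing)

0

The element at index 3 is 13.
Elements before it: 8, 9
None of them are larger than 13.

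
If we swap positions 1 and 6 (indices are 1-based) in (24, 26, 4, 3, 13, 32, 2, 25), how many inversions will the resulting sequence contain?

Positions 1 and 6 hold 24 and 32; after swapping, the array is [32, 26, 4, 3, 13, 24, 2, 25].
Element-by-element contributions:
32 → 26, 4, 3, 13, 24, 2, 25 → 7
26 → 4, 3, 13, 24, 2, 25 → 6
4 → 3, 2 → 2
3 → 2 → 1
13 → 2 → 1
24 → 2 → 1
2 → none → 0
25 → none → 0
Sum: 7 + 6 + 2 + 1 + 1 + 1 + 0 + 0 = 18

There are 18 inversions.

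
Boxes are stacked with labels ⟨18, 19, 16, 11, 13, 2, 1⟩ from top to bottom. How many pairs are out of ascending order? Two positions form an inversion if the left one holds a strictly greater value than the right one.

19

For each element, count later entries that are smaller:
18: 5
19: 5
16: 4
11: 2
13: 2
2: 1
1: 0
Sum: 5 + 5 + 4 + 2 + 2 + 1 + 0 = 19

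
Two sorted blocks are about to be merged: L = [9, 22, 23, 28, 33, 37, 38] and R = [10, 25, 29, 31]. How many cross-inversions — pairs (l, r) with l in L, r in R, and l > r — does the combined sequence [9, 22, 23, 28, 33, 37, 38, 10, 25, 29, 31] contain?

16 split inversions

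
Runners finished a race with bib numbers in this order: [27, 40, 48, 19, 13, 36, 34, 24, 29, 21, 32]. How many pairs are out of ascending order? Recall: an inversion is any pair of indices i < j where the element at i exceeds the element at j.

32

Sweep left to right; for each value list the smaller values that follow it:
27 → 19, 13, 24, 21 → 4
40 → 19, 13, 36, 34, 24, 29, 21, 32 → 8
48 → 19, 13, 36, 34, 24, 29, 21, 32 → 8
19 → 13 → 1
13 → none → 0
36 → 34, 24, 29, 21, 32 → 5
34 → 24, 29, 21, 32 → 4
24 → 21 → 1
29 → 21 → 1
21 → none → 0
32 → none → 0
Sum: 4 + 8 + 8 + 1 + 0 + 5 + 4 + 1 + 1 + 0 + 0 = 32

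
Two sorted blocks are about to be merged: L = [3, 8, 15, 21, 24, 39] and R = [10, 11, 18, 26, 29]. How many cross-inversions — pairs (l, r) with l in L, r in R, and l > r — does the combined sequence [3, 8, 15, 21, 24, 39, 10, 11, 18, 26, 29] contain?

Take each right-half value and tally the left-half values above it:
r = 10: 15, 21, 24, 39 → 4
r = 11: 15, 21, 24, 39 → 4
r = 18: 21, 24, 39 → 3
r = 26: 39 → 1
r = 29: 39 → 1
Cross-inversions: 4 + 4 + 3 + 1 + 1 = 13

13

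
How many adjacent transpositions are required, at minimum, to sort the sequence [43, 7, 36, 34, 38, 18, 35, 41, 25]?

19 swaps

Minimum adjacent swaps = number of inversions (each swap of adjacent out-of-order elements removes one inversion and no swap can remove more).
Count inversions — for each element, later elements that are smaller:
43: 7, 36, 34, 38, 18, 35, 41, 25 → 8
7: none → 0
36: 34, 18, 35, 25 → 4
34: 18, 25 → 2
38: 18, 35, 25 → 3
18: none → 0
35: 25 → 1
41: 25 → 1
25: none → 0
Total inversions: 8 + 0 + 4 + 2 + 3 + 0 + 1 + 1 + 0 = 19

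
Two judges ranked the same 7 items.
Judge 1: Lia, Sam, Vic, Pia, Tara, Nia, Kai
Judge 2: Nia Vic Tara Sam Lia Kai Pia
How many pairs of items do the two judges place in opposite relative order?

Assign each item its position (1..7) in the first ordering, then rewrite the second ordering as that position sequence:
positions: Lia→1, Sam→2, Vic→3, Pia→4, Tara→5, Nia→6, Kai→7
second ordering as positions: [6, 3, 5, 2, 1, 7, 4]
Discordant pairs = inversions in this position sequence.
6: 3, 5, 2, 1, 4 → 5
3: 2, 1 → 2
5: 2, 1, 4 → 3
2: 1 → 1
1: 0
7: 4 → 1
4: 0
Total: 5 + 2 + 3 + 1 + 0 + 1 + 0 = 12

There are 12 discordant pairs.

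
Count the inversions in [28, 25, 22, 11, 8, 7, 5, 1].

There are 28 inversions.

Count, for each position, how many later elements it exceeds:
28: 7
25: 6
22: 5
11: 4
8: 3
7: 2
5: 1
1: 0
Sum: 7 + 6 + 5 + 4 + 3 + 2 + 1 + 0 = 28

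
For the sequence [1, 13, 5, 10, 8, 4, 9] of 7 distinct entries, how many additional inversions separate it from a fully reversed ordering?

Maximum inversions for 7 distinct elements is C(7, 2) = 7·6/2 = 21.
Current inversions — for each element, count later smaller elements:
1: 0
13: 5
5: 1
10: 3
8: 1
4: 0
9: 0
Current total: 0 + 5 + 1 + 3 + 1 + 0 + 0 = 10
Shortfall: 21 − 10 = 11

11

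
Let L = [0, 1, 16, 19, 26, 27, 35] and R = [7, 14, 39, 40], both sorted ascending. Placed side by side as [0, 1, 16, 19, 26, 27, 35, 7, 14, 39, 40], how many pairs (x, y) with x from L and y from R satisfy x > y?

10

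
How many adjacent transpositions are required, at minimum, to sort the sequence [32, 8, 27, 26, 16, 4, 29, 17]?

17

Each adjacent swap fixes exactly one inversion, so the minimum swap count equals the number of inversions.
Count inversions — for each element, later elements that are smaller:
32: 8, 27, 26, 16, 4, 29, 17 → 7
8: 4 → 1
27: 26, 16, 4, 17 → 4
26: 16, 4, 17 → 3
16: 4 → 1
4: none → 0
29: 17 → 1
17: none → 0
Total inversions: 7 + 1 + 4 + 3 + 1 + 0 + 1 + 0 = 17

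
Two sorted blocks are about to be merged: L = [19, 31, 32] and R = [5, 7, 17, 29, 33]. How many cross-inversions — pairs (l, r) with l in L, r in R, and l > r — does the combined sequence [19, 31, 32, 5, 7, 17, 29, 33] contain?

For each element r of the right run, count left-run elements greater than r:
r = 5: 19, 31, 32 → 3
r = 7: 19, 31, 32 → 3
r = 17: 19, 31, 32 → 3
r = 29: 31, 32 → 2
r = 33: none → 0
Cross-inversions: 3 + 3 + 3 + 2 + 0 = 11

11 split inversions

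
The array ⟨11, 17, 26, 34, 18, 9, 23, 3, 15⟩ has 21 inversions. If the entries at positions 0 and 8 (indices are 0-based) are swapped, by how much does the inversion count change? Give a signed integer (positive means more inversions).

Positions 0 and 8 hold 11 and 15; after swapping, the array is [15, 17, 26, 34, 18, 9, 23, 3, 11].
Sweep left to right; for each value list the smaller values that follow it:
15 → 9, 3, 11 → 3
17 → 9, 3, 11 → 3
26 → 18, 9, 23, 3, 11 → 5
34 → 18, 9, 23, 3, 11 → 5
18 → 9, 3, 11 → 3
9 → 3 → 1
23 → 3, 11 → 2
3 → none → 0
11 → none → 0
Sum: 3 + 3 + 5 + 5 + 3 + 1 + 2 + 0 + 0 = 22
Change: 22 − 21 = +1

+1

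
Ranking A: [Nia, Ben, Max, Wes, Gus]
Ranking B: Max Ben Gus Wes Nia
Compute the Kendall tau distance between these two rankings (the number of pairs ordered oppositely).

Assign each item its position (1..5) in the first ordering, then rewrite the second ordering as that position sequence:
positions: Nia→1, Ben→2, Max→3, Wes→4, Gus→5
second ordering as positions: [3, 2, 5, 4, 1]
Discordant pairs = inversions in this position sequence.
3: 2, 1 → 2
2: 1 → 1
5: 4, 1 → 2
4: 1 → 1
1: 0
Total: 2 + 1 + 2 + 1 + 0 = 6

There are 6 discordant pairs.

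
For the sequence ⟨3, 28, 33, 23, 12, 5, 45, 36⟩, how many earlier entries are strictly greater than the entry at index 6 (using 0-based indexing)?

0 such elements

The element at index 6 is 45.
Elements before it: 3, 28, 33, 23, 12, 5
None of them are larger than 45.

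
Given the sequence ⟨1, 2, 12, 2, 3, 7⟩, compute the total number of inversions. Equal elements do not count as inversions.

3

Count, for each position, how many later elements it exceeds:
1 → none → 0
2 → none → 0
12 → 2, 3, 7 → 3
2 → none → 0
3 → none → 0
7 → none → 0
Sum: 0 + 0 + 3 + 0 + 0 + 0 = 3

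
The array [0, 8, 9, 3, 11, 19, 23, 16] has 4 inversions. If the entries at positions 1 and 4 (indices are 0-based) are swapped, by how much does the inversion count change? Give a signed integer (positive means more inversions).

Positions 1 and 4 hold 8 and 11; after swapping, the array is [0, 11, 9, 3, 8, 19, 23, 16].
For each element, count later entries that are smaller:
0: 0
11: 3
9: 2
3: 0
8: 0
19: 1
23: 1
16: 0
Sum: 0 + 3 + 2 + 0 + 0 + 1 + 1 + 0 = 7
Change: 7 − 4 = +3

+3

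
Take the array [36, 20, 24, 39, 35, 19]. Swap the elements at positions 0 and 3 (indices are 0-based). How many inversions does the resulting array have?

Positions 0 and 3 hold 36 and 39; after swapping, the array is [39, 20, 24, 36, 35, 19].
For each element, count later entries that are smaller:
39: 5
20: 1
24: 1
36: 2
35: 1
19: 0
Sum: 5 + 1 + 1 + 2 + 1 + 0 = 10

10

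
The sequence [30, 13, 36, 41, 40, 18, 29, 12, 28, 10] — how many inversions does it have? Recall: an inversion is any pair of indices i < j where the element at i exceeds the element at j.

31

Sweep left to right; for each value list the smaller values that follow it:
30: 6
13: 2
36: 5
41: 6
40: 5
18: 2
29: 3
12: 1
28: 1
10: 0
Sum: 6 + 2 + 5 + 6 + 5 + 2 + 3 + 1 + 1 + 0 = 31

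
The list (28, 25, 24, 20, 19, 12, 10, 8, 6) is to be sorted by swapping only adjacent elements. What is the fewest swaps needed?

Each adjacent swap fixes exactly one inversion, so the minimum swap count equals the number of inversions.
Count inversions — for each element, later elements that are smaller:
28: 25, 24, 20, 19, 12, 10, 8, 6 → 8
25: 24, 20, 19, 12, 10, 8, 6 → 7
24: 20, 19, 12, 10, 8, 6 → 6
20: 19, 12, 10, 8, 6 → 5
19: 12, 10, 8, 6 → 4
12: 10, 8, 6 → 3
10: 8, 6 → 2
8: 6 → 1
6: none → 0
Total inversions: 8 + 7 + 6 + 5 + 4 + 3 + 2 + 1 + 0 = 36

36 adjacent swaps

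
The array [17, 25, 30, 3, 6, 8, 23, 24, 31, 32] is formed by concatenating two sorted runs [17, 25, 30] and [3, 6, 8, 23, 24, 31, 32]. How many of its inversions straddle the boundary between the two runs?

There are 13 cross-inversions.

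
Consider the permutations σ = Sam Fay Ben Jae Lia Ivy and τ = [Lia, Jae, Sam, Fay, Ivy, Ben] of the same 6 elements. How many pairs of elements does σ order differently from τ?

8 discordant pairs

Assign each item its position (1..6) in the first ordering, then rewrite the second ordering as that position sequence:
positions: Sam→1, Fay→2, Ben→3, Jae→4, Lia→5, Ivy→6
second ordering as positions: [5, 4, 1, 2, 6, 3]
Discordant pairs = inversions in this position sequence.
5: 4, 1, 2, 3 → 4
4: 1, 2, 3 → 3
1: 0
2: 0
6: 3 → 1
3: 0
Total: 4 + 3 + 0 + 0 + 1 + 0 = 8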